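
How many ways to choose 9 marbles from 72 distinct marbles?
C(72,9) = 72!/(9!×63!) = 85113005120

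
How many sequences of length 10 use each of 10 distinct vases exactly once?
10! = 3628800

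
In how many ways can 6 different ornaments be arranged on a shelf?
6! = 720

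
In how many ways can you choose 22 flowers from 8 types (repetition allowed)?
C(22+8-1, 8-1) = C(29, 7) = 1560780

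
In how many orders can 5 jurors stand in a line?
5! = 120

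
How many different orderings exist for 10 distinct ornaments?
10! = 3628800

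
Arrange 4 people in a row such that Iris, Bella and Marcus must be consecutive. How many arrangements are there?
Treat the 3 as one block: (4-3+1)! × 3! = 2 × 6 = 12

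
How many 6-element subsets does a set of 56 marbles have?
C(56,6) = 56!/(6!×50!) = 32468436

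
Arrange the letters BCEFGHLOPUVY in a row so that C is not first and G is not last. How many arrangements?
By inclusion-exclusion: 12! - 2×(12-1)! + (12-2)! = 479001600 - 79833600 + 3628800 = 402796800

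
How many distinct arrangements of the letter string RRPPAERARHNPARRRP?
17! / (1! × 3! × 7! × 1! × 4! × 1!) = 490089600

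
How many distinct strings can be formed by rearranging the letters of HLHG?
4! / (1! × 2! × 1!) = 12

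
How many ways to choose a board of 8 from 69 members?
C(69,8) = 69!/(8!×61!) = 8361453672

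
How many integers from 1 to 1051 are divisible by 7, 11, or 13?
⌊1051/7⌋+⌊1051/11⌋+⌊1051/13⌋ - ⌊1051/77⌋-⌊1051/91⌋-⌊1051/143⌋ + ⌊1051/1001⌋ = 150+95+80 - 13-11-7 + 1 = 295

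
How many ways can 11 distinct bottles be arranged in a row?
11! = 39916800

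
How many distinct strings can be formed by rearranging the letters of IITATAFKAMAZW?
13! / (1! × 2! × 4! × 1! × 1! × 1! × 1! × 2!) = 64864800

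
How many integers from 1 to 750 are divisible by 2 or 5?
⌊750/2⌋ + ⌊750/5⌋ - ⌊750/10⌋ = 375 + 150 - 75 = 450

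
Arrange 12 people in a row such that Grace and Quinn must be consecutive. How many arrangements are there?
Treat the 2 as one block: (12-2+1)! × 2! = 39916800 × 2 = 79833600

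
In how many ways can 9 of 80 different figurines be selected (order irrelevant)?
C(80,9) = 80!/(9!×71!) = 231900297200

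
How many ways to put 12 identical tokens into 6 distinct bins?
C(12+6-1, 6-1) = C(17, 5) = 6188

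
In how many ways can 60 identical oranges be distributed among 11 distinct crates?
C(60+11-1, 11-1) = C(70, 10) = 396704524216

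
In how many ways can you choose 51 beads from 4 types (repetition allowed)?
C(51+4-1, 4-1) = C(54, 3) = 24804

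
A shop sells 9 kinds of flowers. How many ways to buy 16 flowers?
C(16+9-1, 9-1) = C(24, 8) = 735471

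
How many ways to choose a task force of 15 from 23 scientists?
C(23,15) = 23!/(15!×8!) = 490314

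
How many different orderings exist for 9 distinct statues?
9! = 362880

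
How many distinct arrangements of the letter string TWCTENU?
7! / (1! × 1! × 1! × 1! × 1! × 2!) = 2520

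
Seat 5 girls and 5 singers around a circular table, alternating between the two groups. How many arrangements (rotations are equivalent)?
Fix one of the girls: (5-1)! ways for the remaining girls, × 5! ways for the singers = 24 × 120 = 2880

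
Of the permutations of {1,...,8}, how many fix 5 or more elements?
Exactly j fixed points: C(8,j)·!(8-j); sum over j ≥ 5 (derangement numbers via !m = (m-1)·(!(m-1) + !(m-2)): !0..!3 = 1, 0, 1, 2). Σ_{j=5}^{8} C(8,j)·!(8-j) = C(8,5)·!3 + C(8,6)·!2 + C(8,7)·!1 + C(8,8)·!0 = 56·2 + 28·1 + 8·0 + 1·1 = 141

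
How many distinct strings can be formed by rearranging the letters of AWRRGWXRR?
9! / (1! × 1! × 1! × 4! × 2!) = 7560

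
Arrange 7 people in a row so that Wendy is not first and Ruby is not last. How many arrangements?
By inclusion-exclusion: 7! - 2×(7-1)! + (7-2)! = 5040 - 1440 + 120 = 3720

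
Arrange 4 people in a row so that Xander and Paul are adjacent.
Treat as block: (4-1)! × 2! = 6 × 2 = 12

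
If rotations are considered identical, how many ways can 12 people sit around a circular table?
Circular: fix one position, arrange the rest. (12-1)! = 39916800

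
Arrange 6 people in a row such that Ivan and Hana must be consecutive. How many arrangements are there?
Treat the 2 as one block: (6-2+1)! × 2! = 120 × 2 = 240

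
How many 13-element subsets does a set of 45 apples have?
C(45,13) = 45!/(13!×32!) = 73006209045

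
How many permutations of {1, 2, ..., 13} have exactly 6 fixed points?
Choose the 6 fixed points C(13,6) = 1716, derange the rest: !7 = Σ_{j=0}^{7} (-1)^j·7!/j! = 5040 - 5040 + 2520 - 840 + 210 - 42 + 7 - 1 = 1854. Product = 1716 × 1854 = 3181464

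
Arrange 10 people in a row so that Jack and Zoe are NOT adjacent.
Total - adjacent = 10! - (10-1)!×2 = 3628800 - 725760 = 2903040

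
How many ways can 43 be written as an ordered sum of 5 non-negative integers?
C(43+5-1, 5-1) = C(47, 4) = 178365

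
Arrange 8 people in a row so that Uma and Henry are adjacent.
Treat as block: (8-1)! × 2! = 5040 × 2 = 10080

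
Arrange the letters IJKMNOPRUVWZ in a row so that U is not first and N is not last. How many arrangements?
By inclusion-exclusion: 12! - 2×(12-1)! + (12-2)! = 479001600 - 79833600 + 3628800 = 402796800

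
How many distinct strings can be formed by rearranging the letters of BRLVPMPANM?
10! / (1! × 1! × 1! × 1! × 2! × 1! × 1! × 2!) = 907200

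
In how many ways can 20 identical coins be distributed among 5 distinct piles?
C(20+5-1, 5-1) = C(24, 4) = 10626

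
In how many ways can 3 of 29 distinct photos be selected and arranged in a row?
P(29,3) = 29!/(29-3)! = 21924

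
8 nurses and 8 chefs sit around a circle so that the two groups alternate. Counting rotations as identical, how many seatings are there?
Fix one of the nurses: (8-1)! ways for the remaining nurses, × 8! ways for the chefs = 5040 × 40320 = 203212800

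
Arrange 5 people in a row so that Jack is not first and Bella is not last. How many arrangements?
By inclusion-exclusion: 5! - 2×(5-1)! + (5-2)! = 120 - 48 + 6 = 78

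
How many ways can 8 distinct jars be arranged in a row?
8! = 40320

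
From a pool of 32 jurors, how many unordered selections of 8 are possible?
C(32,8) = 32!/(8!×24!) = 10518300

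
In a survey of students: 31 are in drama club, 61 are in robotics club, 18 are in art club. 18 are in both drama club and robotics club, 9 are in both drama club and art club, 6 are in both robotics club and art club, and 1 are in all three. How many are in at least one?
|A∪B∪C| = 31+61+18-18-9-6+1 = 78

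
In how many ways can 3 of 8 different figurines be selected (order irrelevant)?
C(8,3) = 8!/(3!×5!) = 56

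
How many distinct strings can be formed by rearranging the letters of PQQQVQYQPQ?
10! / (1! × 2! × 6! × 1!) = 2520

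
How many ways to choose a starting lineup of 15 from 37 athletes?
C(37,15) = 37!/(15!×22!) = 9364199760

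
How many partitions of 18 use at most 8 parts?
By conjugation, equals partitions of 18 into parts ≤ 8. Let r_j(i) = number of partitions of i into parts ≤ j, for i = 0..18. r_1(i) = 1 for all i; r_j(i) = r_{j-1}(i) + r_j(i-j). Rows j = 2..8: ≤2: 1 1 2 2 3 3 4 4 5 5 6 6 7 7 8 8 9 9 10; ≤3: 1 1 2 3 4 5 7 8 10 12 14 16 19 21 24 27 30 33 37; ≤4: 1 1 2 3 5 6 9 11 15 18 23 27 34 39 47 54 64 72 84; ≤5: 1 1 2 3 5 7 10 13 18 23 30 37 47 57 70 84 101 119 141; ≤6: 1 1 2 3 5 7 11 14 20 26 35 44 58 71 90 110 136 163 199; ≤7: 1 1 2 3 5 7 11 15 21 28 38 49 65 82 105 131 164 201 248; ≤8: 1 1 2 3 5 7 11 15 22 29 40 52 70 89 116 146 186 230 288. r_8(18) = 288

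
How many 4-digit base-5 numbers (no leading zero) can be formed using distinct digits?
First digit: 4 choices (nonzero). Then descending: 4 × 4 × 3 × 2 = 96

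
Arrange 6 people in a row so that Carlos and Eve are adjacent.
Treat as block: (6-1)! × 2! = 120 × 2 = 240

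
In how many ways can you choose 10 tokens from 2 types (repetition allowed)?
C(10+2-1, 2-1) = C(11, 1) = 11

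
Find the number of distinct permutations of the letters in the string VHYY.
4! / (1! × 1! × 2!) = 12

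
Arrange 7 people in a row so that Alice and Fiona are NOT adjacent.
Total - adjacent = 7! - (7-1)!×2 = 5040 - 1440 = 3600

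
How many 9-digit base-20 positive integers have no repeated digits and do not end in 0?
Last digit: 19 nonzero choices. First digit: 18 (nonzero, ≠last). Middle 7: P(18,7) = 160392960. Total = 54854392320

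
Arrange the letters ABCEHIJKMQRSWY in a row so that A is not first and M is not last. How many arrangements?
By inclusion-exclusion: 14! - 2×(14-1)! + (14-2)! = 87178291200 - 12454041600 + 479001600 = 75203251200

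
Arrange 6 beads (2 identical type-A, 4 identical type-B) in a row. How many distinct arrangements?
6! / (2! × 4!) = 15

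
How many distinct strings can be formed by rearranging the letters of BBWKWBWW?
8! / (4! × 3! × 1!) = 280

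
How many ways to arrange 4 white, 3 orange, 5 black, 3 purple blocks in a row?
15! / (4! × 3! × 5! × 3!) = 12612600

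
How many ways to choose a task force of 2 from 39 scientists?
C(39,2) = 39!/(2!×37!) = 741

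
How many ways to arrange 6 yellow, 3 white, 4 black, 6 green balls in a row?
19! / (6! × 3! × 4! × 6!) = 1629547920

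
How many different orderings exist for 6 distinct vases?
6! = 720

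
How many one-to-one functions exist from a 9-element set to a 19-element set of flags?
P(19,9) = 19!/(19-9)! = 33522128640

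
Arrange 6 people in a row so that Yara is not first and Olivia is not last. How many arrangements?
By inclusion-exclusion: 6! - 2×(6-1)! + (6-2)! = 720 - 240 + 24 = 504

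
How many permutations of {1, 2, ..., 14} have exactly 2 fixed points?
Choose the 2 fixed points C(14,2) = 91, derange the rest: !12 = Σ_{j=0}^{12} (-1)^j·12!/j! = 479001600 - 479001600 + 239500800 - 79833600 + 19958400 - 3991680 + 665280 - 95040 + 11880 - 1320 + 132 - 12 + 1 = 176214841. Product = 91 × 176214841 = 16035550531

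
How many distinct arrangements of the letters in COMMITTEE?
9! / (1! × 1! × 2! × 1! × 2! × 2!) = 45360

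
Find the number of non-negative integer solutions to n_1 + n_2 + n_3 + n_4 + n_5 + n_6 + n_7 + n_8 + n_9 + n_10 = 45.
C(45+10-1, 10-1) = C(54, 9) = 5317936260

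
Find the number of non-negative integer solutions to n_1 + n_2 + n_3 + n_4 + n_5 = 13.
C(13+5-1, 5-1) = C(17, 4) = 2380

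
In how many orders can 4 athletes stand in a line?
4! = 24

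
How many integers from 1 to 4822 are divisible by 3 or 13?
⌊4822/3⌋ + ⌊4822/13⌋ - ⌊4822/39⌋ = 1607 + 370 - 123 = 1854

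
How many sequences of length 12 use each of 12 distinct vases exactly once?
12! = 479001600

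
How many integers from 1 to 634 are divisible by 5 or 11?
⌊634/5⌋ + ⌊634/11⌋ - ⌊634/55⌋ = 126 + 57 - 11 = 172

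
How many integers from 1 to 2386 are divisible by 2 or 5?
⌊2386/2⌋ + ⌊2386/5⌋ - ⌊2386/10⌋ = 1193 + 477 - 238 = 1432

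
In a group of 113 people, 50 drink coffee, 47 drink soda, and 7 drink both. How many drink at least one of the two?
|A∪B| = |A| + |B| - |A∩B| = 50 + 47 - 7 = 90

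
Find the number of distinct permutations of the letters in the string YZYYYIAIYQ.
10! / (2! × 1! × 1! × 1! × 5!) = 15120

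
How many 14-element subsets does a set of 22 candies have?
C(22,14) = 22!/(14!×8!) = 319770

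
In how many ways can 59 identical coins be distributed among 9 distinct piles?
C(59+9-1, 9-1) = C(67, 8) = 6522361560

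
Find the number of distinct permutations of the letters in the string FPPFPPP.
7! / (5! × 2!) = 21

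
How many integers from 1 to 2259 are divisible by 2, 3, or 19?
⌊2259/2⌋+⌊2259/3⌋+⌊2259/19⌋ - ⌊2259/6⌋-⌊2259/38⌋-⌊2259/57⌋ + ⌊2259/114⌋ = 1129+753+118 - 376-59-39 + 19 = 1545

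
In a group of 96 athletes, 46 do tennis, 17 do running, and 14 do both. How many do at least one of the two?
|A∪B| = |A| + |B| - |A∩B| = 46 + 17 - 14 = 49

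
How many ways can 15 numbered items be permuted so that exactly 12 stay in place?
Choose the 12 fixed points C(15,12) = 455, derange the rest: !3 = Σ_{j=0}^{3} (-1)^j·3!/j! = 6 - 6 + 3 - 1 = 2. Product = 455 × 2 = 910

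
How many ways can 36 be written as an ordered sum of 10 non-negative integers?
C(36+10-1, 10-1) = C(45, 9) = 886163135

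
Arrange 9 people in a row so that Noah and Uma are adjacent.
Treat as block: (9-1)! × 2! = 40320 × 2 = 80640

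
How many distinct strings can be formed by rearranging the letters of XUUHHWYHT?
9! / (1! × 1! × 1! × 2! × 1! × 3!) = 30240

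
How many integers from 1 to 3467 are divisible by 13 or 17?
⌊3467/13⌋ + ⌊3467/17⌋ - ⌊3467/221⌋ = 266 + 203 - 15 = 454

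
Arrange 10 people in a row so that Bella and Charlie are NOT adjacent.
Total - adjacent = 10! - (10-1)!×2 = 3628800 - 725760 = 2903040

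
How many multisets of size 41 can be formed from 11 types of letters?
C(41+11-1, 11-1) = C(51, 10) = 12777711870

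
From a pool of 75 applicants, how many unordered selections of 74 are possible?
C(75,74) = 75!/(74!×1!) = 75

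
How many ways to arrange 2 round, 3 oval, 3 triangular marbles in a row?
8! / (2! × 3! × 3!) = 560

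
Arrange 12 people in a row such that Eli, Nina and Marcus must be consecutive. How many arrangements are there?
Treat the 3 as one block: (12-3+1)! × 3! = 3628800 × 6 = 21772800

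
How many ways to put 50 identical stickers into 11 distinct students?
C(50+11-1, 11-1) = C(60, 10) = 75394027566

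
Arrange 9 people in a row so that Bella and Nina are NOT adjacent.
Total - adjacent = 9! - (9-1)!×2 = 362880 - 80640 = 282240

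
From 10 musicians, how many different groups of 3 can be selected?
C(10,3) = 10!/(3!×7!) = 120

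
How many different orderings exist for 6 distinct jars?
6! = 720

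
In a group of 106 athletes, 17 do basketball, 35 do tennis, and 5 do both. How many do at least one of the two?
|A∪B| = |A| + |B| - |A∩B| = 17 + 35 - 5 = 47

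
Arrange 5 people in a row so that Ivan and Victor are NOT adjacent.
Total - adjacent = 5! - (5-1)!×2 = 120 - 48 = 72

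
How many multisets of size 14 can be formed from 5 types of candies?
C(14+5-1, 5-1) = C(18, 4) = 3060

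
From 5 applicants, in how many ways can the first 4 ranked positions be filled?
P(5,4) = 5!/(5-4)! = 120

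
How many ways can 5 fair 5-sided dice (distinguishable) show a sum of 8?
Coefficient of x^8 in (x + x² + ... + x^5)^5. By inclusion-exclusion on dice exceeding 5: Σ_j (-1)^j C(5,j)·C(8-1-5j, 4) = C(5,0)·C(7,4) = 1·35 = 35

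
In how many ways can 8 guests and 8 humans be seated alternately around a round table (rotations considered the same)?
Fix one of the guests: (8-1)! ways for the remaining guests, × 8! ways for the humans = 5040 × 40320 = 203212800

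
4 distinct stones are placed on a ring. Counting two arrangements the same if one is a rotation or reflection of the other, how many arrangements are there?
(4-1)!/2 = 6/2 = 3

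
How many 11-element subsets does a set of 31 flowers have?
C(31,11) = 31!/(11!×20!) = 84672315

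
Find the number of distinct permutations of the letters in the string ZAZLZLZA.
8! / (2! × 4! × 2!) = 420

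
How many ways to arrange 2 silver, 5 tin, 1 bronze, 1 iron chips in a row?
9! / (2! × 5! × 1! × 1!) = 1512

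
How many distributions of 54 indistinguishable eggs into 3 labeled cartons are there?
C(54+3-1, 3-1) = C(56, 2) = 1540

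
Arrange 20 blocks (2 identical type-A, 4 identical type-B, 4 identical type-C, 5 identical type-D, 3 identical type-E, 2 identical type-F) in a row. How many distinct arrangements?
20! / (2! × 4! × 4! × 5! × 3! × 2!) = 1466593128000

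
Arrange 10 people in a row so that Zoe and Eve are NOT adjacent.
Total - adjacent = 10! - (10-1)!×2 = 3628800 - 725760 = 2903040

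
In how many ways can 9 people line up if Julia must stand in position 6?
Fix one position: (9-1)! = 40320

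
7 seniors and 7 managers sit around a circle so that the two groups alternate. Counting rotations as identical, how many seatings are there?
Fix one of the seniors: (7-1)! ways for the remaining seniors, × 7! ways for the managers = 720 × 5040 = 3628800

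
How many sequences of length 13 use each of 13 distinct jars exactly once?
13! = 6227020800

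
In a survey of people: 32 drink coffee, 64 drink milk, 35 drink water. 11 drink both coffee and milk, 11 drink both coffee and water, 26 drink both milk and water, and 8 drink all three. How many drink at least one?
|A∪B∪C| = 32+64+35-11-11-26+8 = 91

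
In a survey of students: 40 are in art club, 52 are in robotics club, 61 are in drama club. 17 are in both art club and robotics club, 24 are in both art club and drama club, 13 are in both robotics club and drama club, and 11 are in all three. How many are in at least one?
|A∪B∪C| = 40+52+61-17-24-13+11 = 110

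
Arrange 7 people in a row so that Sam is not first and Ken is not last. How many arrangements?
By inclusion-exclusion: 7! - 2×(7-1)! + (7-2)! = 5040 - 1440 + 120 = 3720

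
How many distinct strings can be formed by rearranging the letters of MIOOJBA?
7! / (1! × 1! × 1! × 1! × 1! × 2!) = 2520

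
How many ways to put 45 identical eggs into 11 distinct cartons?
C(45+11-1, 11-1) = C(55, 10) = 29248649430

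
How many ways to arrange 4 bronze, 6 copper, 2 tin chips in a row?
12! / (4! × 6! × 2!) = 13860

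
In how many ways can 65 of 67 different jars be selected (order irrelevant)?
C(67,65) = 67!/(65!×2!) = 2211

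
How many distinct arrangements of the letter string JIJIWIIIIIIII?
13! / (1! × 2! × 10!) = 858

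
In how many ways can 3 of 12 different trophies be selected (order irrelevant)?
C(12,3) = 12!/(3!×9!) = 220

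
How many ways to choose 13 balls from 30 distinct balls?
C(30,13) = 30!/(13!×17!) = 119759850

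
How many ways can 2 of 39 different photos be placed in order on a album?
P(39,2) = 39!/(39-2)! = 1482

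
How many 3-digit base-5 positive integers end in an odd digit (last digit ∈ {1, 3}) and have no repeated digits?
Last∈{1,3}. Last=0: 0. Last nonzero: 2×3×P(3,1) = 18. Total = 18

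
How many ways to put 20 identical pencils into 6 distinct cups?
C(20+6-1, 6-1) = C(25, 5) = 53130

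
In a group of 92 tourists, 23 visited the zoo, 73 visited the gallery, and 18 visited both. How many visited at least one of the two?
|A∪B| = |A| + |B| - |A∩B| = 23 + 73 - 18 = 78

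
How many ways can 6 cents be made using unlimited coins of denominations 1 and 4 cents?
Coefficient of x^6 in 1/(1-x^1) · 1/(1-x^4). Use j coins of 4 for j = 0..⌊6/4⌋ = 1, the rest in 1s: 1 + 1 = 2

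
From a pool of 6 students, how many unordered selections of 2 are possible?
C(6,2) = 6!/(2!×4!) = 15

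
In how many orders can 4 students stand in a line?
4! = 24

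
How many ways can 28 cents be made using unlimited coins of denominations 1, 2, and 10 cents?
Coefficient of x^28 in 1/(1-x^1) · 1/(1-x^2) · 1/(1-x^10). Case on j = number of 10-cent coins (j = 0..2); remainder r = 28 - 10j is made from {1,2} in ⌊r/2⌋+1 ways. r = 28, 18, 8 → 15 + 10 + 5 = 30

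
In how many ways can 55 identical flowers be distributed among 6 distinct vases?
C(55+6-1, 6-1) = C(60, 5) = 5461512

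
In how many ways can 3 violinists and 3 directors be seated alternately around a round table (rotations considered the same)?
Fix one of the violinists: (3-1)! ways for the remaining violinists, × 3! ways for the directors = 2 × 6 = 12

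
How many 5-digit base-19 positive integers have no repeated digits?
First digit: 18 choices (nonzero). Then descending: 18 × 18 × 17 × 16 × 15 = 1321920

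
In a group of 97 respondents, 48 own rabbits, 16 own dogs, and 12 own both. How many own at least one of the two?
|A∪B| = |A| + |B| - |A∩B| = 48 + 16 - 12 = 52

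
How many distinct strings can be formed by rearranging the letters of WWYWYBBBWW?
10! / (2! × 3! × 5!) = 2520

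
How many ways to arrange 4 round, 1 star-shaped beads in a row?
5! / (4! × 1!) = 5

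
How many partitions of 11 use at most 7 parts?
By conjugation, equals partitions of 11 into parts ≤ 7. Let r_j(i) = number of partitions of i into parts ≤ j, for i = 0..11. r_1(i) = 1 for all i; r_j(i) = r_{j-1}(i) + r_j(i-j). Rows j = 2..7: ≤2: 1 1 2 2 3 3 4 4 5 5 6 6; ≤3: 1 1 2 3 4 5 7 8 10 12 14 16; ≤4: 1 1 2 3 5 6 9 11 15 18 23 27; ≤5: 1 1 2 3 5 7 10 13 18 23 30 37; ≤6: 1 1 2 3 5 7 11 14 20 26 35 44; ≤7: 1 1 2 3 5 7 11 15 21 28 38 49. r_7(11) = 49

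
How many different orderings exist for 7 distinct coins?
7! = 5040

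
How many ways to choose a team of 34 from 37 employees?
C(37,34) = 37!/(34!×3!) = 7770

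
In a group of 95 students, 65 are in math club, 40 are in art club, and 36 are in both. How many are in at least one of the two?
|A∪B| = |A| + |B| - |A∩B| = 65 + 40 - 36 = 69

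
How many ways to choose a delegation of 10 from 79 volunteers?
C(79,10) = 79!/(10!×69!) = 1440680596355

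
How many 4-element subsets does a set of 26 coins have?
C(26,4) = 26!/(4!×22!) = 14950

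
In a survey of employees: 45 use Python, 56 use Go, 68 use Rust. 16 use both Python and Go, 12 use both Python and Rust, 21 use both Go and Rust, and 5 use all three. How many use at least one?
|A∪B∪C| = 45+56+68-16-12-21+5 = 125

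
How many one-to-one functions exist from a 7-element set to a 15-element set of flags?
P(15,7) = 15!/(15-7)! = 32432400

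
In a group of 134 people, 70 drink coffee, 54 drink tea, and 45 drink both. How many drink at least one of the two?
|A∪B| = |A| + |B| - |A∩B| = 70 + 54 - 45 = 79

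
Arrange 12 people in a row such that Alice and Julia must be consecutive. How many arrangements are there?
Treat the 2 as one block: (12-2+1)! × 2! = 39916800 × 2 = 79833600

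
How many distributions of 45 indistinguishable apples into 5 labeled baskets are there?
C(45+5-1, 5-1) = C(49, 4) = 211876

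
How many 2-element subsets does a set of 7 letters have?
C(7,2) = 7!/(2!×5!) = 21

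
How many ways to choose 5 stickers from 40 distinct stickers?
C(40,5) = 40!/(5!×35!) = 658008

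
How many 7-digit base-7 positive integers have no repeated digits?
First digit: 6 choices (nonzero). Then descending: 6 × 6 × 5 × 4 × 3 × 2 × 1 = 4320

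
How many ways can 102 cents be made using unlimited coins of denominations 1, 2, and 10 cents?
Coefficient of x^102 in 1/(1-x^1) · 1/(1-x^2) · 1/(1-x^10). Case on j = number of 10-cent coins (j = 0..10); remainder r = 102 - 10j is made from {1,2} in ⌊r/2⌋+1 ways. r = 102, 92, 82, 72, 62, 52, 42, 32, 22, 12, 2 → 52 + 47 + 42 + 37 + 32 + 27 + 22 + 17 + 12 + 7 + 2 = 297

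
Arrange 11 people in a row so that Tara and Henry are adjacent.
Treat as block: (11-1)! × 2! = 3628800 × 2 = 7257600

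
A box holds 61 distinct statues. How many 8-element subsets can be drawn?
C(61,8) = 61!/(8!×53!) = 2944827765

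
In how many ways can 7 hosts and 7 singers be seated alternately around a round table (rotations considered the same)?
Fix one of the hosts: (7-1)! ways for the remaining hosts, × 7! ways for the singers = 720 × 5040 = 3628800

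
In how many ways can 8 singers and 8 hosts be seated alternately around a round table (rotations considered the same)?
Fix one of the singers: (8-1)! ways for the remaining singers, × 8! ways for the hosts = 5040 × 40320 = 203212800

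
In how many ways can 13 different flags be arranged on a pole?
13! = 6227020800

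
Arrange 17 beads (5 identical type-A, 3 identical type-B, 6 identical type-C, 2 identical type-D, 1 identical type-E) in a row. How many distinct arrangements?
17! / (5! × 3! × 6! × 2! × 1!) = 343062720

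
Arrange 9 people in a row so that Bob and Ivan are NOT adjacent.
Total - adjacent = 9! - (9-1)!×2 = 362880 - 80640 = 282240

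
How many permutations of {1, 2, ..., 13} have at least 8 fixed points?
Exactly j fixed points: C(13,j)·!(13-j); sum over j ≥ 8 (derangement numbers via !m = (m-1)·(!(m-1) + !(m-2)): !0..!5 = 1, 0, 1, 2, 9, 44). Σ_{j=8}^{13} C(13,j)·!(13-j) = C(13,8)·!5 + C(13,9)·!4 + C(13,10)·!3 + C(13,11)·!2 + C(13,12)·!1 + C(13,13)·!0 = 1287·44 + 715·9 + 286·2 + 78·1 + 13·0 + 1·1 = 63714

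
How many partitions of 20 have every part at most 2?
Let r_j(i) = number of partitions of i into parts ≤ j, for i = 0..20. r_1(i) = 1 for all i; r_j(i) = r_{j-1}(i) + r_j(i-j). Rows j = 2..2: ≤2: 1 1 2 2 3 3 4 4 5 5 6 6 7 7 8 8 9 9 10 10 11. r_2(20) = 11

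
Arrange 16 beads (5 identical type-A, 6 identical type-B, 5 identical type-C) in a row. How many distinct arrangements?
16! / (5! × 6! × 5!) = 2018016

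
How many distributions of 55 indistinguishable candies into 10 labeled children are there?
C(55+10-1, 10-1) = C(64, 9) = 27540584512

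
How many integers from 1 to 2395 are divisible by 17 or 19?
⌊2395/17⌋ + ⌊2395/19⌋ - ⌊2395/323⌋ = 140 + 126 - 7 = 259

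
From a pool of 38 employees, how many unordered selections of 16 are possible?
C(38,16) = 38!/(16!×22!) = 22239974430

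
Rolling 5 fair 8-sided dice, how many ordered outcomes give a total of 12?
Coefficient of x^12 in (x + x² + ... + x^8)^5. By inclusion-exclusion on dice exceeding 8: Σ_j (-1)^j C(5,j)·C(12-1-8j, 4) = C(5,0)·C(11,4) = 1·330 = 330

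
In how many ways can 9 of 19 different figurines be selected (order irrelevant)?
C(19,9) = 19!/(9!×10!) = 92378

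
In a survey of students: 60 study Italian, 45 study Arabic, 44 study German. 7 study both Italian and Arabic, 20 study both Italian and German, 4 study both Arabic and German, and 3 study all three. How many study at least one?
|A∪B∪C| = 60+45+44-7-20-4+3 = 121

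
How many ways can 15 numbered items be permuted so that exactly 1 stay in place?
Choose the 1 fixed point C(15,1) = 15, derange the rest: !14 = Σ_{j=0}^{14} (-1)^j·14!/j! = 87178291200 - 87178291200 + 43589145600 - 14529715200 + 3632428800 - 726485760 + 121080960 - 17297280 + 2162160 - 240240 + 24024 - 2184 + 182 - 14 + 1 = 32071101049. Product = 15 × 32071101049 = 481066515735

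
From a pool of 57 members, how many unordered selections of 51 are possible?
C(57,51) = 57!/(51!×6!) = 36288252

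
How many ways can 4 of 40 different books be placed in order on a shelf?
P(40,4) = 40!/(40-4)! = 2193360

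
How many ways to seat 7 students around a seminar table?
Circular: fix one position, arrange the rest. (7-1)! = 720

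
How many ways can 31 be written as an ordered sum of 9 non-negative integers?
C(31+9-1, 9-1) = C(39, 8) = 61523748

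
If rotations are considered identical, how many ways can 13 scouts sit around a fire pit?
Circular: fix one position, arrange the rest. (13-1)! = 479001600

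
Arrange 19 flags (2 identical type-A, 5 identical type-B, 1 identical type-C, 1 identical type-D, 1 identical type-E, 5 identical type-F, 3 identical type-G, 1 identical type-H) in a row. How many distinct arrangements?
19! / (2! × 5! × 1! × 1! × 1! × 5! × 3! × 1!) = 703964701440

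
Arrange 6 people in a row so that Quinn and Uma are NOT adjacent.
Total - adjacent = 6! - (6-1)!×2 = 720 - 240 = 480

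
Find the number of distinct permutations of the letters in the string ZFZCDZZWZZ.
10! / (6! × 1! × 1! × 1! × 1!) = 5040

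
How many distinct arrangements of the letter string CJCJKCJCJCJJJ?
13! / (5! × 1! × 7!) = 10296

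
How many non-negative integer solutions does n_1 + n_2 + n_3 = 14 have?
C(14+3-1, 3-1) = C(16, 2) = 120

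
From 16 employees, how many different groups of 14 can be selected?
C(16,14) = 16!/(14!×2!) = 120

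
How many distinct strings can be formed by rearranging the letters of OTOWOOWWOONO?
12! / (1! × 3! × 7! × 1!) = 15840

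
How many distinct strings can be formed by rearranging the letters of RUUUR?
5! / (3! × 2!) = 10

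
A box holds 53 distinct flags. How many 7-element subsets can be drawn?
C(53,7) = 53!/(7!×46!) = 154143080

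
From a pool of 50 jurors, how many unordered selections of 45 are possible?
C(50,45) = 50!/(45!×5!) = 2118760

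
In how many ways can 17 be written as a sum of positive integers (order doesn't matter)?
Pentagonal recurrence p(n) = p(n-1) + p(n-2) - p(n-5) - p(n-7) + p(n-12) + p(n-15) - ... gives p(0..16) = 1, 1, 2, 3, 5, 7, 11, 15, 22, 30, 42, 56, 77, 101, 135, 176, 231. p(17) = p(16) + p(15) - p(12) - p(10) + p(5) + p(2) = 231 + 176 - 77 - 42 + 7 + 2 = 297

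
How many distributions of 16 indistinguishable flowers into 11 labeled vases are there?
C(16+11-1, 11-1) = C(26, 10) = 5311735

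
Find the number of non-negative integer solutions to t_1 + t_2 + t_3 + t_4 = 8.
C(8+4-1, 4-1) = C(11, 3) = 165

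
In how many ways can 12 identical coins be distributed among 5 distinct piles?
C(12+5-1, 5-1) = C(16, 4) = 1820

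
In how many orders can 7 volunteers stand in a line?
7! = 5040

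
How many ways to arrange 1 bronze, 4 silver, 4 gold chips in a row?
9! / (1! × 4! × 4!) = 630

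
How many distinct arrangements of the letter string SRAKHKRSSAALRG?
14! / (3! × 3! × 1! × 3! × 1! × 1! × 2!) = 201801600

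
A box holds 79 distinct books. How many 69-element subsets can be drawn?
C(79,69) = 79!/(69!×10!) = 1440680596355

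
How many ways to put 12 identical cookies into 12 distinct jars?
C(12+12-1, 12-1) = C(23, 11) = 1352078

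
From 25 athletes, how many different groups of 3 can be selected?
C(25,3) = 25!/(3!×22!) = 2300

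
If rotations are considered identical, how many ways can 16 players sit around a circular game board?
Circular: fix one position, arrange the rest. (16-1)! = 1307674368000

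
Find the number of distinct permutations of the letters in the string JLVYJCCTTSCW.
12! / (1! × 1! × 3! × 1! × 1! × 1! × 2! × 2!) = 19958400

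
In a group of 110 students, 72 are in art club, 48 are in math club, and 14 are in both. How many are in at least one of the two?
|A∪B| = |A| + |B| - |A∩B| = 72 + 48 - 14 = 106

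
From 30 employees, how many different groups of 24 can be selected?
C(30,24) = 30!/(24!×6!) = 593775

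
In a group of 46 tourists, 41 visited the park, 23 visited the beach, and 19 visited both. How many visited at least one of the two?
|A∪B| = |A| + |B| - |A∩B| = 41 + 23 - 19 = 45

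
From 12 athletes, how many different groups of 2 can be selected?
C(12,2) = 12!/(2!×10!) = 66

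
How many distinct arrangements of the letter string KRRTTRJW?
8! / (1! × 3! × 1! × 1! × 2!) = 3360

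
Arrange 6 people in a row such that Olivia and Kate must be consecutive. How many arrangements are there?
Treat the 2 as one block: (6-2+1)! × 2! = 120 × 2 = 240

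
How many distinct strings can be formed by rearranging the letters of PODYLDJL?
8! / (1! × 1! × 2! × 1! × 2! × 1!) = 10080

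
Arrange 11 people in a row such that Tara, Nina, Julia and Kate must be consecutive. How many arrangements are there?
Treat the 4 as one block: (11-4+1)! × 4! = 40320 × 24 = 967680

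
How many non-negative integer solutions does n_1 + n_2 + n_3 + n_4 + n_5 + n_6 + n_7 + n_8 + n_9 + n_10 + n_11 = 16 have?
C(16+11-1, 11-1) = C(26, 10) = 5311735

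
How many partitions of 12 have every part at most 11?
Let r_j(i) = number of partitions of i into parts ≤ j, for i = 0..12. r_1(i) = 1 for all i; r_j(i) = r_{j-1}(i) + r_j(i-j). Rows j = 2..11: ≤2: 1 1 2 2 3 3 4 4 5 5 6 6 7; ≤3: 1 1 2 3 4 5 7 8 10 12 14 16 19; ≤4: 1 1 2 3 5 6 9 11 15 18 23 27 34; ≤5: 1 1 2 3 5 7 10 13 18 23 30 37 47; ≤6: 1 1 2 3 5 7 11 14 20 26 35 44 58; ≤7: 1 1 2 3 5 7 11 15 21 28 38 49 65; ≤8: 1 1 2 3 5 7 11 15 22 29 40 52 70; ≤9: 1 1 2 3 5 7 11 15 22 30 41 54 73; ≤10: 1 1 2 3 5 7 11 15 22 30 42 55 75; ≤11: 1 1 2 3 5 7 11 15 22 30 42 56 76. r_11(12) = 76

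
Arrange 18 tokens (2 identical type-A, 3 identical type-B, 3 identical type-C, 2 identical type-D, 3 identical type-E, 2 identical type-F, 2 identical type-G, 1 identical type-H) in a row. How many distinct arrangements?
18! / (2! × 3! × 3! × 2! × 3! × 2! × 2! × 1!) = 1852538688000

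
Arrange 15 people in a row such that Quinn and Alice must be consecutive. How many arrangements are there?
Treat the 2 as one block: (15-2+1)! × 2! = 87178291200 × 2 = 174356582400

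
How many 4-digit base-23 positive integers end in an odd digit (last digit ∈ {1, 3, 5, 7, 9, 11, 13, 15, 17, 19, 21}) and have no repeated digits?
Last∈{1,3,5,7,9,11,13,15,17,19,21}. Last=0: 0. Last nonzero: 11×21×P(21,2) = 97020. Total = 97020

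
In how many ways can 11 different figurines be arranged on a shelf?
11! = 39916800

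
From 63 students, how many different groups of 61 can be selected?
C(63,61) = 63!/(61!×2!) = 1953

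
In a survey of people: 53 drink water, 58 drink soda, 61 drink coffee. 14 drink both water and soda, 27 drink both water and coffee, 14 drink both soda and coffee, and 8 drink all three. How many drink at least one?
|A∪B∪C| = 53+58+61-14-27-14+8 = 125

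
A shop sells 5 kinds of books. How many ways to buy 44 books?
C(44+5-1, 5-1) = C(48, 4) = 194580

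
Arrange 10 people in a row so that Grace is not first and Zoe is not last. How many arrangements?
By inclusion-exclusion: 10! - 2×(10-1)! + (10-2)! = 3628800 - 725760 + 40320 = 2943360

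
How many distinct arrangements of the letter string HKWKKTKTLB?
10! / (1! × 4! × 1! × 1! × 2! × 1!) = 75600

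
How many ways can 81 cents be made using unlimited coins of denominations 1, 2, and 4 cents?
Coefficient of x^81 in 1/(1-x^1) · 1/(1-x^2) · 1/(1-x^4). Case on j = number of 4-cent coins (j = 0..20); remainder r = 81 - 4j is made from {1,2} in ⌊r/2⌋+1 ways. r = 81, 77, 73, 69, 65, 61, 57, 53, 49, 45, 41, 37, 33, 29, 25, 21, 17, 13, 9, 5, 1 → 41 + 39 + 37 + 35 + 33 + 31 + 29 + 27 + 25 + 23 + 21 + 19 + 17 + 15 + 13 + 11 + 9 + 7 + 5 + 3 + 1 = 441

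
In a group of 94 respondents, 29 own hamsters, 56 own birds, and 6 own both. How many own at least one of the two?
|A∪B| = |A| + |B| - |A∩B| = 29 + 56 - 6 = 79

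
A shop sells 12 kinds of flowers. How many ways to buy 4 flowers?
C(4+12-1, 12-1) = C(15, 11) = 1365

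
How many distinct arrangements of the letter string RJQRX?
5! / (2! × 1! × 1! × 1!) = 60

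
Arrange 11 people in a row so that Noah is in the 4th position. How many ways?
Fix one position: (11-1)! = 3628800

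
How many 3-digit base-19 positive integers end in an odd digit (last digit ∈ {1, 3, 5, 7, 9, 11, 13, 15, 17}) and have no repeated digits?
Last∈{1,3,5,7,9,11,13,15,17}. Last=0: 0. Last nonzero: 9×17×P(17,1) = 2601. Total = 2601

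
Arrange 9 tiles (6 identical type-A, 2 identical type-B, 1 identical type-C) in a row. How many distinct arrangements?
9! / (6! × 2! × 1!) = 252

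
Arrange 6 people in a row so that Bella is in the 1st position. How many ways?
Fix one position: (6-1)! = 120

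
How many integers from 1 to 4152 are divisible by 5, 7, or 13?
⌊4152/5⌋+⌊4152/7⌋+⌊4152/13⌋ - ⌊4152/35⌋-⌊4152/65⌋-⌊4152/91⌋ + ⌊4152/455⌋ = 830+593+319 - 118-63-45 + 9 = 1525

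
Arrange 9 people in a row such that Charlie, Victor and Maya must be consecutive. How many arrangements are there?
Treat the 3 as one block: (9-3+1)! × 3! = 5040 × 6 = 30240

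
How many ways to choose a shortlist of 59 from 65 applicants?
C(65,59) = 65!/(59!×6!) = 82598880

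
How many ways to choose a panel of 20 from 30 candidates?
C(30,20) = 30!/(20!×10!) = 30045015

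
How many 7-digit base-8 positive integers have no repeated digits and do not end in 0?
Last digit: 7 nonzero choices. First digit: 6 (nonzero, ≠last). Middle 5: P(6,5) = 720. Total = 30240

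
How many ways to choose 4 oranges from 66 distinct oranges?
C(66,4) = 66!/(4!×62!) = 720720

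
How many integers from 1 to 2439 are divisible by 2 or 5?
⌊2439/2⌋ + ⌊2439/5⌋ - ⌊2439/10⌋ = 1219 + 487 - 243 = 1463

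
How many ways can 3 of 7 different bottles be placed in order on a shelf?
P(7,3) = 7!/(7-3)! = 210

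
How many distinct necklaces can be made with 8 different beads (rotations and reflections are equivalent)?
(8-1)!/2 = 5040/2 = 2520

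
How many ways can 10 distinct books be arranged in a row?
10! = 3628800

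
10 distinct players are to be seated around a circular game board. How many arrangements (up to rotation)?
Circular: fix one position, arrange the rest. (10-1)! = 362880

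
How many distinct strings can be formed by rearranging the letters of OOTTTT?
6! / (2! × 4!) = 15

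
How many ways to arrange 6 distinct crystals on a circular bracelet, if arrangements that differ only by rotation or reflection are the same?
(6-1)!/2 = 120/2 = 60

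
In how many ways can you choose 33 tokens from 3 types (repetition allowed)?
C(33+3-1, 3-1) = C(35, 2) = 595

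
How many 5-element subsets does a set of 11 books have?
C(11,5) = 11!/(5!×6!) = 462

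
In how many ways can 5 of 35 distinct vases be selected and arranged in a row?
P(35,5) = 35!/(35-5)! = 38955840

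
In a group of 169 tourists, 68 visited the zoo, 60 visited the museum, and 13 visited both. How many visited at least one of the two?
|A∪B| = |A| + |B| - |A∩B| = 68 + 60 - 13 = 115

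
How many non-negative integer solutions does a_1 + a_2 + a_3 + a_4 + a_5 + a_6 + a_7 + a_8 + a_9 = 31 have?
C(31+9-1, 9-1) = C(39, 8) = 61523748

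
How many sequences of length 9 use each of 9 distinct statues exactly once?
9! = 362880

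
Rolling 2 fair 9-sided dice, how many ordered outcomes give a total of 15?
Coefficient of x^15 in (x + x² + ... + x^9)^2. By inclusion-exclusion on dice exceeding 9: Σ_j (-1)^j C(2,j)·C(15-1-9j, 1) = C(2,0)·C(14,1) - C(2,1)·C(5,1) = 1·14 - 2·5 = 4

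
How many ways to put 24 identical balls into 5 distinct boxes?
C(24+5-1, 5-1) = C(28, 4) = 20475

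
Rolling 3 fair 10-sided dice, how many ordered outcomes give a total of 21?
Coefficient of x^21 in (x + x² + ... + x^10)^3. By inclusion-exclusion on dice exceeding 10: Σ_j (-1)^j C(3,j)·C(21-1-10j, 2) = C(3,0)·C(20,2) - C(3,1)·C(10,2) = 1·190 - 3·45 = 55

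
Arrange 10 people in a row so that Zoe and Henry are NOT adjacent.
Total - adjacent = 10! - (10-1)!×2 = 3628800 - 725760 = 2903040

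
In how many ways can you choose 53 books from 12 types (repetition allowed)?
C(53+12-1, 12-1) = C(64, 11) = 743595781824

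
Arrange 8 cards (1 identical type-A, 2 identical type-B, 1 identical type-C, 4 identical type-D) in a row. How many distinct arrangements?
8! / (1! × 2! × 1! × 4!) = 840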